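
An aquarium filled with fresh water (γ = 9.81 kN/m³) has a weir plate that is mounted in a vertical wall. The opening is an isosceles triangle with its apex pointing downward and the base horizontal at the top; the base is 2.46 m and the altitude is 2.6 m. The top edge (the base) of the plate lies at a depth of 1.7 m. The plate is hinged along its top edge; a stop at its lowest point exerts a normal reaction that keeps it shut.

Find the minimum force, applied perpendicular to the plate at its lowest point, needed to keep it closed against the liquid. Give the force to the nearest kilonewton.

γ = 9.81 kN/m³.
With the apex down, the centroid sits h/3 = 2.6/3 = 0.866667 m below the base (the top edge), so the centroid depth is h_c = 1.7 + 0.866667 = 2.56667 m.
A = ½ × 2.46 × 2.6 = 3.198 m².
Resultant F = γ·h_c·A = 9.81 × 2.56667 × 3.198 = 80.5225 kN.
I_c = b·h³/36 = 2.46 × 2.6³/36 = 1.20103 m⁴.
Centre of pressure: y_p = y_c + I_c/(y_c·A) = 2.56667 + 1.20103/(2.56667 × 3.198) = 2.56667 + 0.146321 = 2.71299 m along the plane.
The resultant acts 0.866667 + 0.146321 = 1.01299 m (along the plate) below the hinge at the top edge, so the moment about the hinge is M = F × 1.01299 = 80.5225 × 1.01299 = 81.5685 kN·m.
A normal force at the bottom, 2.6 m from the hinge, must supply this moment: P = 81.5685/2.6 = 31.3725 kN.

P ≈ 31 kN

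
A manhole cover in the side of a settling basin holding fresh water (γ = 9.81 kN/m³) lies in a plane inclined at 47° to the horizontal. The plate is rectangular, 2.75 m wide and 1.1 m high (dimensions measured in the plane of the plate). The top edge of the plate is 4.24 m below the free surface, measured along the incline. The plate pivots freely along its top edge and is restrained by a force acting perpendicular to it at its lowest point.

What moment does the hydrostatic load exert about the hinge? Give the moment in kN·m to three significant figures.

M ≈ 59.4 kN·m

γ = 9.81 kN/m³.
Let θ = 47° be the plate's angle to the horizontal; measure y along the incline from where the plane meets the free surface. Vertical depth h = y·sinθ with sinθ = 0.731354.
The centroid lies 1.1/2 = 0.55 m below the top edge, so y_c = 4.24 + 0.55 = 4.79 m and h_c = 4.79 × 0.731354 = 3.50319 m.
A = 2.75 × 1.1 = 3.025 m².
Resultant F = γ·h_c·A = 9.81 × 3.50319 × 3.025 = 103.958 kN.
I_c = b·h³/12 = 2.75 × 1.1³/12 = 0.305021 m⁴.
Centre of pressure: y_p = y_c + I_c/(y_c·A) = 4.79 + 0.305021/(4.79 × 3.025) = 4.79 + 0.0210508 = 4.81105 m along the plane.
The resultant acts 0.55 + 0.0210508 = 0.571051 m (along the plate) below the hinge at the top edge, so the moment about the hinge is M = F × 0.571051 = 103.958 × 0.571051 = 59.3653 kN·m.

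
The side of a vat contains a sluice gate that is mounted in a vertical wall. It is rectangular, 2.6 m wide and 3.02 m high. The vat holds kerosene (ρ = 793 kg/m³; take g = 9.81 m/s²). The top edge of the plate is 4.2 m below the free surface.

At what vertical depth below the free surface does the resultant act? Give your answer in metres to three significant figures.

h_p = 5.84 m

γ = ρg = 793 × 9.81 / 1000 = 7.77933 kN/m³.
The centroid lies 3.02/2 = 1.51 m below the top edge, so the centroid depth is h_c = 4.2 + 1.51 = 5.71 m.
A = 2.6 × 3.02 = 7.852 m².
Resultant F = γ·h_c·A = 7.77933 × 5.71 × 7.852 = 348.786 kN.
I_c = b·h³/12 = 2.6 × 3.02³/12 = 5.96778 m⁴.
Centre of pressure: y_p = y_c + I_c/(y_c·A) = 5.71 + 5.96778/(5.71 × 7.852) = 5.71 + 0.133106 = 5.84311 m along the plane.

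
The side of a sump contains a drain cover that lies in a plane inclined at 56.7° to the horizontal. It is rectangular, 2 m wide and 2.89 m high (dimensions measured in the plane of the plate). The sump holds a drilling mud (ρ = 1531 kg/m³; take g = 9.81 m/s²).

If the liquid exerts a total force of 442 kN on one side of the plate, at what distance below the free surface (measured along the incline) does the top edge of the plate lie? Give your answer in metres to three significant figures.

y_top ≈ 4.65 m

γ = ρg = 1531 × 9.81 / 1000 = 15.01911 kN/m³.
A = 2 × 2.89 = 5.78 m².
From F = γ·h_c·A, the centroid depth is h_c = 442/(15.01911 × 5.78) = 5.09155 m.
Let θ = 56.7° be the plate's angle to the horizontal; measure y along the incline from where the plane meets the free surface. Vertical depth h = y·sinθ with sinθ = 0.835807.
Along the incline, y_c = h_c/sinθ = 5.09155/0.835807 = 6.09178 m.
The centroid lies 2.89/2 = 1.445 m below the top edge, so the top edge sits at y_top = 6.09178 − 1.445 = 4.64678 m along the incline.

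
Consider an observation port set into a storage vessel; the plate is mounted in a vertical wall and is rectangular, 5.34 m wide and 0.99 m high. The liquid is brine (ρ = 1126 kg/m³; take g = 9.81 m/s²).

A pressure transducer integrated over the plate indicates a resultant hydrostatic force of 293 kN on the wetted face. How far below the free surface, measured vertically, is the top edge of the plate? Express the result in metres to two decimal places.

d_top ≈ 4.52 m

γ = ρg = 1126 × 9.81 / 1000 = 11.04606 kN/m³.
A = 5.34 × 0.99 = 5.2866 m².
From F = γ·h_c·A, the centroid depth is h_c = 293/(11.04606 × 5.2866) = 5.01746 m.
The centroid lies 0.99/2 = 0.495 m below the top edge, so the top edge sits at h_top = 5.01746 − 0.495 = 4.52246 m below the surface.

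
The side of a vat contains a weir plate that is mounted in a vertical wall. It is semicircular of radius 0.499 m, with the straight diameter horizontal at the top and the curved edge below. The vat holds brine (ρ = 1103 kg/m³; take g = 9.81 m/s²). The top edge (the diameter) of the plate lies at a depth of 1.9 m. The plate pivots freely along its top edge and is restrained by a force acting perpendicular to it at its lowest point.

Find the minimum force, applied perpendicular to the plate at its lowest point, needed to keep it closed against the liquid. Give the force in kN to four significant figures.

P ≈ 3.941 kN

γ = ρg = 1103 × 9.81 / 1000 = 10.82043 kN/m³.
The centroid of a semicircle lies 4r/(3π) = 0.211782 m from the diameter, here below the top edge, so the centroid depth is h_c = 1.9 + 0.211782 = 2.11178 m.
A = πr²/2 = π × 0.499²/2 = 0.39113 m².
Resultant F = γ·h_c·A = 10.82043 × 2.11178 × 0.39113 = 8.93746 kN.
I_c = (π/8 − 8/(9π))·r⁴ = 0.109757 × 0.499⁴ = 0.0068051 m⁴.
Centre of pressure: y_p = y_c + I_c/(y_c·A) = 2.11178 + 0.0068051/(2.11178 × 0.39113) = 2.11178 + 0.00823881 = 2.12002 m along the plane.
The resultant acts 0.211782 + 0.00823881 = 0.220021 m (along the plate) below the hinge at the top edge, so the moment about the hinge is M = F × 0.220021 = 8.93746 × 0.220021 = 1.96643 kN·m.
A normal force at the bottom, 0.499 m from the hinge, must supply this moment: P = 1.96643/0.499 = 3.94074 kN.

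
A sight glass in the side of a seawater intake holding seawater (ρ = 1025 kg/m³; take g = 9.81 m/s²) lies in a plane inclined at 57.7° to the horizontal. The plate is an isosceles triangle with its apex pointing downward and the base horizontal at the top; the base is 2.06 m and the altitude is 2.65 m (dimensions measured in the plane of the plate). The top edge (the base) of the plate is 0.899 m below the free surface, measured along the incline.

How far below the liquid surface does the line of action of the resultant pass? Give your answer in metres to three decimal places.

h_p = 1.692 m

γ = ρg = 1025 × 9.81 / 1000 = 10.05525 kN/m³.
Let θ = 57.7° be the plate's angle to the horizontal; measure y along the incline from where the plane meets the free surface. Vertical depth h = y·sinθ with sinθ = 0.845262.
With the apex down, the centroid sits h/3 = 2.65/3 = 0.883333 m below the base (the top edge), so y_c = 0.899 + 0.883333 = 1.78233 m and h_c = 1.78233 × 0.845262 = 1.50654 m.
A = ½ × 2.06 × 2.65 = 2.7295 m².
Resultant F = γ·h_c·A = 10.05525 × 1.50654 × 2.7295 = 41.3482 kN.
I_c = b·h³/36 = 2.06 × 2.65³/36 = 1.06488 m⁴.
Centre of pressure: y_p = y_c + I_c/(y_c·A) = 1.78233 + 1.06488/(1.78233 × 2.7295) = 1.78233 + 0.218892 = 2.00122 m along the plane.
Vertically, h_p = y_p·sinθ = 2.00122 × 0.845262 = 1.69156 m.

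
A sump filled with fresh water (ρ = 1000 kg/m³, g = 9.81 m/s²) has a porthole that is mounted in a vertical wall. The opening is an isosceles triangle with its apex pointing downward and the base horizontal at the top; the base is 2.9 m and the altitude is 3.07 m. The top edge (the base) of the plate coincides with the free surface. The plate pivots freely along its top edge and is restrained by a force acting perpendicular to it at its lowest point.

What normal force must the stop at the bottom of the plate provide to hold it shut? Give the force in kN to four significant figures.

P ≈ 22.34 kN

γ = ρg = 1000 × 9.81 = 9810 N/m³ = 9.81 kN/m³.
With the apex down, the centroid sits h/3 = 3.07/3 = 1.02333 m below the base (the top edge), so the centroid depth is h_c = 1.02333 m.
A = ½ × 2.9 × 3.07 = 4.4515 m².
Resultant F = γ·h_c·A = 9.81 × 1.02333 × 4.4515 = 44.688 kN.
I_c = b·h³/36 = 2.9 × 3.07³/36 = 2.33083 m⁴.
Centre of pressure: y_p = y_c + I_c/(y_c·A) = 1.02333 + 2.33083/(1.02333 × 4.4515) = 1.02333 + 0.511668 = 1.535 m along the plane.
The resultant acts 1.02333 + 0.511668 = 1.535 m (along the plate) below the hinge at the top edge, so the moment about the hinge is M = F × 1.535 = 44.688 × 1.535 = 68.5961 kN·m.
A normal force at the bottom, 3.07 m from the hinge, must supply this moment: P = 68.5961/3.07 = 22.344 kN.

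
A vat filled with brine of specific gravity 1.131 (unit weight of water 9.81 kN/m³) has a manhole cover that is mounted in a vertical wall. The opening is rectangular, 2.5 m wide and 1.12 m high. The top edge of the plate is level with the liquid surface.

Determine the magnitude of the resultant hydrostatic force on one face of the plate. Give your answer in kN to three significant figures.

F ≈ 17.4 kN

γ = 1.131 × 9.81 = 11.09511 kN/m³.
The centroid lies 1.12/2 = 0.56 m below the top edge, so the centroid depth is h_c = 0.56 m.
A = 2.5 × 1.12 = 2.8 m².
Resultant F = γ·h_c·A = 11.09511 × 0.56 × 2.8 = 17.3971 kN.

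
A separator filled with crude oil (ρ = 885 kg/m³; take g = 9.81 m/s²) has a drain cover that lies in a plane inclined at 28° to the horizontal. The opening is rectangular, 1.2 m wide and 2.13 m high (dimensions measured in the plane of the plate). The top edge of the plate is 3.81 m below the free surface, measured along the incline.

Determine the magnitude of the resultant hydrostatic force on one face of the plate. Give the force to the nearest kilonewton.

F ≈ 51 kN

γ = ρg = 885 × 9.81 / 1000 = 8.68185 kN/m³.
Let θ = 28° be the plate's angle to the horizontal; measure y along the incline from where the plane meets the free surface. Vertical depth h = y·sinθ with sinθ = 0.469472.
The centroid lies 2.13/2 = 1.065 m below the top edge, so y_c = 3.81 + 1.065 = 4.875 m and h_c = 4.875 × 0.469472 = 2.28868 m.
A = 1.2 × 2.13 = 2.556 m².
Resultant F = γ·h_c·A = 8.68185 × 2.28868 × 2.556 = 50.7877 kN.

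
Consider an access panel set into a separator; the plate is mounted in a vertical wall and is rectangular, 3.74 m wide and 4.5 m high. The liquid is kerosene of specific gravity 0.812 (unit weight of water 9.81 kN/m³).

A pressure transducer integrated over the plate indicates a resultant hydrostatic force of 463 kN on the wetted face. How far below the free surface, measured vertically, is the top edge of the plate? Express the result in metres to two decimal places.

d_top ≈ 1.20 m

γ = 0.812 × 9.81 = 7.96572 kN/m³.
A = 3.74 × 4.5 = 16.83 m².
From F = γ·h_c·A, the centroid depth is h_c = 463/(7.96572 × 16.83) = 3.4536 m.
The centroid lies 4.5/2 = 2.25 m below the top edge, so the top edge sits at h_top = 3.4536 − 2.25 = 1.2036 m below the surface.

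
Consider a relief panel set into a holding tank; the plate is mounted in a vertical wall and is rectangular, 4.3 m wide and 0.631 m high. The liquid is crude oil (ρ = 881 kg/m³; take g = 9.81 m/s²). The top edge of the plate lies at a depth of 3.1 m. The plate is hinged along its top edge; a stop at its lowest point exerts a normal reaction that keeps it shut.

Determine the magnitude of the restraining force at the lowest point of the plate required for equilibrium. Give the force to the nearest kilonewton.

P ≈ 41 kN

γ = ρg = 881 × 9.81 / 1000 = 8.64261 kN/m³.
The centroid lies 0.631/2 = 0.3155 m below the top edge, so the centroid depth is h_c = 3.1 + 0.3155 = 3.4155 m.
A = 4.3 × 0.631 = 2.7133 m².
Resultant F = γ·h_c·A = 8.64261 × 3.4155 × 2.7133 = 80.0935 kN.
I_c = b·h³/12 = 4.3 × 0.631³/12 = 0.0900275 m⁴.
Centre of pressure: y_p = y_c + I_c/(y_c·A) = 3.4155 + 0.0900275/(3.4155 × 2.7133) = 3.4155 + 0.00971456 = 3.42521 m along the plane.
The resultant acts 0.3155 + 0.00971456 = 0.325215 m (along the plate) below the hinge at the top edge, so the moment about the hinge is M = F × 0.325215 = 80.0935 × 0.325215 = 26.0476 kN·m.
A normal force at the bottom, 0.631 m from the hinge, must supply this moment: P = 26.0476/0.631 = 41.2799 kN.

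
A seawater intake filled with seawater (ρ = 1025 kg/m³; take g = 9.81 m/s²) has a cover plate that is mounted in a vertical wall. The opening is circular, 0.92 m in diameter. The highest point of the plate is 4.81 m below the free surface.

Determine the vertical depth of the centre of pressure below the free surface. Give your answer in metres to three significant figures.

γ = ρg = 1025 × 9.81 / 1000 = 10.05525 kN/m³.
The centroid is at the centre, 0.46 m below the top of the plate, so the centroid depth is h_c = 4.81 + 0.46 = 5.27 m.
A = π(0.46)² = 0.664761 m².
Resultant F = γ·h_c·A = 10.05525 × 5.27 × 0.664761 = 35.2265 kN.
I_c = πr⁴/4 = π × 0.46⁴/4 = 0.0351659 m⁴.
Centre of pressure: y_p = y_c + I_c/(y_c·A) = 5.27 + 0.0351659/(5.27 × 0.664761) = 5.27 + 0.010038 = 5.28004 m along the plane.

h_p = 5.28 m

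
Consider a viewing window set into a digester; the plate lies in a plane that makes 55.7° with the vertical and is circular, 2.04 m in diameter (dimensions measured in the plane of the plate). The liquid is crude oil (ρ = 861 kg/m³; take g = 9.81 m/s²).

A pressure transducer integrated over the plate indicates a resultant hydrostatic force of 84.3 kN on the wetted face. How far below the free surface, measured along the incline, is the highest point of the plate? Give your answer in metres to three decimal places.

γ = ρg = 861 × 9.81 / 1000 = 8.44641 kN/m³.
A = π(1.02)² = 3.26851 m².
From F = γ·h_c·A, the centroid depth is h_c = 84.3/(8.44641 × 3.26851) = 3.05355 m.
The plate makes 55.7° with the vertical, i.e. θ = 90° − 55.7° = 34.3° to the horizontal. Measuring y along the incline from the free-surface line, vertical depth h = y·sinθ with sinθ = 0.563526.
Along the incline, y_c = h_c/sinθ = 3.05355/0.563526 = 5.41865 m.
The centroid is at the centre, 1.02 m below the top of the plate, so the highest point sits at y_top = 5.41865 − 1.02 = 4.39865 m along the incline.

y_top ≈ 4.399 m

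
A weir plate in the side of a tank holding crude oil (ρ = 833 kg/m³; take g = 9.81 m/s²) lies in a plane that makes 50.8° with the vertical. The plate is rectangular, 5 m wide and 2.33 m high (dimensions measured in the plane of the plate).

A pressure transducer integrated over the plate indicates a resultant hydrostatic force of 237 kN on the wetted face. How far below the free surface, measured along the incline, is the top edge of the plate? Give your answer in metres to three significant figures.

γ = ρg = 833 × 9.81 / 1000 = 8.17173 kN/m³.
A = 5 × 2.33 = 11.65 m².
From F = γ·h_c·A, the centroid depth is h_c = 237/(8.17173 × 11.65) = 2.48948 m.
The plate makes 50.8° with the vertical, i.e. θ = 90° − 50.8° = 39.2° to the horizontal. Measuring y along the incline from the free-surface line, vertical depth h = y·sinθ with sinθ = 0.632029.
Along the incline, y_c = h_c/sinθ = 2.48948/0.632029 = 3.93887 m.
The centroid lies 2.33/2 = 1.165 m below the top edge, so the top edge sits at y_top = 3.93887 − 1.165 = 2.77387 m along the incline.

y_top ≈ 2.77 m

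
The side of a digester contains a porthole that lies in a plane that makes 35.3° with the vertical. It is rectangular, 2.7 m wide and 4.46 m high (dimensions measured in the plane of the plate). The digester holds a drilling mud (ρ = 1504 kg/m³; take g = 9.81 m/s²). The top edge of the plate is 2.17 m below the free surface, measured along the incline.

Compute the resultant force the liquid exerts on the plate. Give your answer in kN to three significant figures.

F ≈ 638 kN

γ = ρg = 1504 × 9.81 / 1000 = 14.75424 kN/m³.
The plate makes 35.3° with the vertical, i.e. θ = 90° − 35.3° = 54.7° to the horizontal. Measuring y along the incline from the free-surface line, vertical depth h = y·sinθ with sinθ = 0.816138.
The centroid lies 4.46/2 = 2.23 m below the top edge, so y_c = 2.17 + 2.23 = 4.4 m and h_c = 4.4 × 0.816138 = 3.59101 m.
A = 2.7 × 4.46 = 12.042 m².
Resultant F = γ·h_c·A = 14.75424 × 3.59101 × 12.042 = 638.017 kN.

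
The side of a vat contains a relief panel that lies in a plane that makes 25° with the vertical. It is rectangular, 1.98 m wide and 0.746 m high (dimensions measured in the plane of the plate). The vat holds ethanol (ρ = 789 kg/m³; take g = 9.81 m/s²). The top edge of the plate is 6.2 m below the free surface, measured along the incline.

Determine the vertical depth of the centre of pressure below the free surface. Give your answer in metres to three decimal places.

γ = ρg = 789 × 9.81 / 1000 = 7.74009 kN/m³.
The plate makes 25° with the vertical, i.e. θ = 90° − 25° = 65° to the horizontal. Measuring y along the incline from the free-surface line, vertical depth h = y·sinθ with sinθ = 0.906308.
The centroid lies 0.746/2 = 0.373 m below the top edge, so y_c = 6.2 + 0.373 = 6.573 m and h_c = 6.573 × 0.906308 = 5.95716 m.
A = 1.98 × 0.746 = 1.47708 m².
Resultant F = γ·h_c·A = 7.74009 × 5.95716 × 1.47708 = 68.1066 kN.
I_c = b·h³/12 = 1.98 × 0.746³/12 = 0.0685016 m⁴.
Centre of pressure: y_p = y_c + I_c/(y_c·A) = 6.573 + 0.0685016/(6.573 × 1.47708) = 6.573 + 0.00705559 = 6.58006 m along the plane.
Vertically, h_p = y_p·sinθ = 6.58006 × 0.906308 = 5.96356 m.

h_p = 5.964 m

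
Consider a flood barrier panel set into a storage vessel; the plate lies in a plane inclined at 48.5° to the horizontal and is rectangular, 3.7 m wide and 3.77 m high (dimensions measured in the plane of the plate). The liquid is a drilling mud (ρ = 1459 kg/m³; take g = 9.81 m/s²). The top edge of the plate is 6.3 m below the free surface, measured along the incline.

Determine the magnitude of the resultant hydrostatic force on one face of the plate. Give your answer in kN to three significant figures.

γ = ρg = 1459 × 9.81 / 1000 = 14.31279 kN/m³.
Let θ = 48.5° be the plate's angle to the horizontal; measure y along the incline from where the plane meets the free surface. Vertical depth h = y·sinθ with sinθ = 0.748956.
The centroid lies 3.77/2 = 1.885 m below the top edge, so y_c = 6.3 + 1.885 = 8.185 m and h_c = 8.185 × 0.748956 = 6.1302 m.
A = 3.7 × 3.77 = 13.949 m².
Resultant F = γ·h_c·A = 14.31279 × 6.1302 × 13.949 = 1223.89 kN.

F ≈ 1220 kN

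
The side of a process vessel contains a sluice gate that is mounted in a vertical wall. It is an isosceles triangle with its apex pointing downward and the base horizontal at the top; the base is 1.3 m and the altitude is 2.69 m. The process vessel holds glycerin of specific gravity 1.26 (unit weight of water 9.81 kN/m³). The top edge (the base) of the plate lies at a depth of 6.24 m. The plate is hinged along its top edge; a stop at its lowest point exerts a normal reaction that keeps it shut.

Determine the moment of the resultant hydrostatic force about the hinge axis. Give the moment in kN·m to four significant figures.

M ≈ 147.0 kN·m

γ = 1.26 × 9.81 = 12.3606 kN/m³.
With the apex down, the centroid sits h/3 = 2.69/3 = 0.896667 m below the base (the top edge), so the centroid depth is h_c = 6.24 + 0.896667 = 7.13667 m.
A = ½ × 1.3 × 2.69 = 1.7485 m².
Resultant F = γ·h_c·A = 12.3606 × 7.13667 × 1.7485 = 154.241 kN.
I_c = b·h³/36 = 1.3 × 2.69³/36 = 0.702907 m⁴.
Centre of pressure: y_p = y_c + I_c/(y_c·A) = 7.13667 + 0.702907/(7.13667 × 1.7485) = 7.13667 + 0.0563296 = 7.193 m along the plane.
The resultant acts 0.896667 + 0.0563296 = 0.952997 m (along the plate) below the hinge at the top edge, so the moment about the hinge is M = F × 0.952997 = 154.241 × 0.952997 = 146.991 kN·m.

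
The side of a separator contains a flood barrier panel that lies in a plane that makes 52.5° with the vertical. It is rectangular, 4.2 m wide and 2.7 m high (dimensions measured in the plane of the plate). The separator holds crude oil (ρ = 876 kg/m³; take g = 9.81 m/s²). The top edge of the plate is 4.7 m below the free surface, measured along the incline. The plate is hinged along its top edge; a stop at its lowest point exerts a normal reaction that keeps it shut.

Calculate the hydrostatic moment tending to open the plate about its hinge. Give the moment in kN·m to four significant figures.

γ = ρg = 876 × 9.81 / 1000 = 8.59356 kN/m³.
The plate makes 52.5° with the vertical, i.e. θ = 90° − 52.5° = 37.5° to the horizontal. Measuring y along the incline from the free-surface line, vertical depth h = y·sinθ with sinθ = 0.608761.
The centroid lies 2.7/2 = 1.35 m below the top edge, so y_c = 4.7 + 1.35 = 6.05 m and h_c = 6.05 × 0.608761 = 3.683 m.
A = 4.2 × 2.7 = 11.34 m².
Resultant F = γ·h_c·A = 8.59356 × 3.683 × 11.34 = 358.912 kN.
I_c = b·h³/12 = 4.2 × 2.7³/12 = 6.88905 m⁴.
Centre of pressure: y_p = y_c + I_c/(y_c·A) = 6.05 + 6.88905/(6.05 × 11.34) = 6.05 + 0.100413 = 6.15041 m along the plane.
The resultant acts 1.35 + 0.100413 = 1.45041 m (along the plate) below the hinge at the top edge, so the moment about the hinge is M = F × 1.45041 = 358.912 × 1.45041 = 520.57 kN·m.

M ≈ 520.6 kN·m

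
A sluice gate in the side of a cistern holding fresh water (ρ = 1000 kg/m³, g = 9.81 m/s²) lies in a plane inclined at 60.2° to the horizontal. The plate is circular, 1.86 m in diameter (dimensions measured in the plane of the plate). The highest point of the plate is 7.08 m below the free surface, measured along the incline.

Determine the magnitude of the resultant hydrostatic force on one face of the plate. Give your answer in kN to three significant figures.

γ = ρg = 1000 × 9.81 = 9810 N/m³ = 9.81 kN/m³.
Let θ = 60.2° be the plate's angle to the horizontal; measure y along the incline from where the plane meets the free surface. Vertical depth h = y·sinθ with sinθ = 0.867765.
The centroid is at the centre, 0.93 m below the top of the plate, so y_c = 7.08 + 0.93 = 8.01 m and h_c = 8.01 × 0.867765 = 6.9508 m.
A = π(0.93)² = 2.71716 m².
Resultant F = γ·h_c·A = 9.81 × 6.9508 × 2.71716 = 185.276 kN.

F ≈ 185 kN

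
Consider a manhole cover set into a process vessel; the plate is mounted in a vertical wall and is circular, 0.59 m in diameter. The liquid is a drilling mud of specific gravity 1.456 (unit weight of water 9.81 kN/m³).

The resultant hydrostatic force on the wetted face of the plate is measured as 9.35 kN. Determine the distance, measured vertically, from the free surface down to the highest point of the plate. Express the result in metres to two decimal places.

d_top ≈ 2.10 m

γ = 1.456 × 9.81 = 14.28336 kN/m³.
A = π(0.295)² = 0.273397 m².
From F = γ·h_c·A, the centroid depth is h_c = 9.35/(14.28336 × 0.273397) = 2.39435 m.
The centroid is at the centre, 0.295 m below the top of the plate, so the highest point sits at h_top = 2.39435 − 0.295 = 2.09935 m below the surface.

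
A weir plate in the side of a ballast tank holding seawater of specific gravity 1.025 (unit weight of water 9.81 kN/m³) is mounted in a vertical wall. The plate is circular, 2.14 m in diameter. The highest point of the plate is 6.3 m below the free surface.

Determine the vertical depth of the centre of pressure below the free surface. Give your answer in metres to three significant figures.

γ = 1.025 × 9.81 = 10.05525 kN/m³.
The centroid is at the centre, 1.07 m below the top of the plate, so the centroid depth is h_c = 6.3 + 1.07 = 7.37 m.
A = π(1.07)² = 3.59681 m².
Resultant F = γ·h_c·A = 10.05525 × 7.37 × 3.59681 = 266.549 kN.
I_c = πr⁴/4 = π × 1.07⁴/4 = 1.0295 m⁴.
Centre of pressure: y_p = y_c + I_c/(y_c·A) = 7.37 + 1.0295/(7.37 × 3.59681) = 7.37 + 0.0388366 = 7.40884 m along the plane.

h_p = 7.41 m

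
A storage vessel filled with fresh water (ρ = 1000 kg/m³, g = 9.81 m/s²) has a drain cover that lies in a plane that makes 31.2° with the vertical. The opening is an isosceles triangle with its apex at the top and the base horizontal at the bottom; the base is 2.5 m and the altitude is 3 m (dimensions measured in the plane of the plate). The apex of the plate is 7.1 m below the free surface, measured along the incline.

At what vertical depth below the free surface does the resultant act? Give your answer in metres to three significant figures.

h_p = 7.83 m

γ = ρg = 1000 × 9.81 = 9810 N/m³ = 9.81 kN/m³.
The plate makes 31.2° with the vertical, i.e. θ = 90° − 31.2° = 58.8° to the horizontal. Measuring y along the incline from the free-surface line, vertical depth h = y·sinθ with sinθ = 0.855364.
With the apex up, the centroid sits 2h/3 = 2 × 3/3 = 2 m below the apex, so y_c = 7.1 + 2 = 9.1 m and h_c = 9.1 × 0.855364 = 7.78381 m.
A = ½ × 2.5 × 3 = 3.75 m².
Resultant F = γ·h_c·A = 9.81 × 7.78381 × 3.75 = 286.347 kN.
I_c = b·h³/36 = 2.5 × 3³/36 = 1.875 m⁴.
Centre of pressure: y_p = y_c + I_c/(y_c·A) = 9.1 + 1.875/(9.1 × 3.75) = 9.1 + 0.0549451 = 9.15495 m along the plane.
Vertically, h_p = y_p·sinθ = 9.15495 × 0.855364 = 7.83081 m.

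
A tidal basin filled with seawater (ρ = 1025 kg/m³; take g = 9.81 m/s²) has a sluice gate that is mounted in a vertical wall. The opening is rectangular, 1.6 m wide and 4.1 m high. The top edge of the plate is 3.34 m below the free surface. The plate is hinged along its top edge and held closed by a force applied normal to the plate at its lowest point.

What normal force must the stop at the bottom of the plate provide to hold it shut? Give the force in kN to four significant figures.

γ = ρg = 1025 × 9.81 / 1000 = 10.05525 kN/m³.
The centroid lies 4.1/2 = 2.05 m below the top edge, so the centroid depth is h_c = 3.34 + 2.05 = 5.39 m.
A = 1.6 × 4.1 = 6.56 m².
Resultant F = γ·h_c·A = 10.05525 × 5.39 × 6.56 = 355.538 kN.
I_c = b·h³/12 = 1.6 × 4.1³/12 = 9.18947 m⁴.
Centre of pressure: y_p = y_c + I_c/(y_c·A) = 5.39 + 9.18947/(5.39 × 6.56) = 5.39 + 0.259895 = 5.64989 m along the plane.
The resultant acts 2.05 + 0.259895 = 2.3099 m (along the plate) below the hinge at the top edge, so the moment about the hinge is M = F × 2.3099 = 355.538 × 2.3099 = 821.257 kN·m.
A normal force at the bottom, 4.1 m from the hinge, must supply this moment: P = 821.257/4.1 = 200.307 kN.

P ≈ 200.3 kN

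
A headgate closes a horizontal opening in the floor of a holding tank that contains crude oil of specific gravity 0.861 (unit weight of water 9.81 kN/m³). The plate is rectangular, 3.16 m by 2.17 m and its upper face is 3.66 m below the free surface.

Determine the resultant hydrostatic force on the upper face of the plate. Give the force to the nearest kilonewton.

γ = 0.861 × 9.81 = 8.44641 kN/m³.
The plate is horizontal, so pressure is uniform at p = γ·h = 8.44641 × 3.66 = 30.9139 kN/m².
A = 3.16 × 2.17 = 6.8572 m².
F = p·A = 30.9139 × 6.8572 = 211.983 kN.

F ≈ 212 kN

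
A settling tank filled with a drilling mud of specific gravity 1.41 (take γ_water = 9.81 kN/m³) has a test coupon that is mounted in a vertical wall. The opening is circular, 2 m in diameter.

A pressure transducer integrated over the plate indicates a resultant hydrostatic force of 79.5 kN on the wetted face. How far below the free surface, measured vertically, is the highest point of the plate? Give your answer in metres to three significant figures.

γ = 1.41 × 9.81 = 13.8321 kN/m³.
A = π(1)² = 3.14159 m².
From F = γ·h_c·A, the centroid depth is h_c = 79.5/(13.8321 × 3.14159) = 1.82949 m.
The centroid is at the centre, 1 m below the top of the plate, so the highest point sits at h_top = 1.82949 − 1 = 0.82949 m below the surface.

d_top ≈ 0.829 m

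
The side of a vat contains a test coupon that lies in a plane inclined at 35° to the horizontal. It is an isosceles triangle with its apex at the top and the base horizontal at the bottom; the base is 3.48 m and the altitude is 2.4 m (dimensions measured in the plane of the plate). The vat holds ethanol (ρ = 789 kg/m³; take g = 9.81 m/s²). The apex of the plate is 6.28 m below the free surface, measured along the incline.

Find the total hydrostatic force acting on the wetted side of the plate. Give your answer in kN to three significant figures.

γ = ρg = 789 × 9.81 / 1000 = 7.74009 kN/m³.
Let θ = 35° be the plate's angle to the horizontal; measure y along the incline from where the plane meets the free surface. Vertical depth h = y·sinθ with sinθ = 0.573576.
With the apex up, the centroid sits 2h/3 = 2 × 2.4/3 = 1.6 m below the apex, so y_c = 6.28 + 1.6 = 7.88 m and h_c = 7.88 × 0.573576 = 4.51978 m.
A = ½ × 3.48 × 2.4 = 4.176 m².
Resultant F = γ·h_c·A = 7.74009 × 4.51978 × 4.176 = 146.091 kN.

F ≈ 146 kN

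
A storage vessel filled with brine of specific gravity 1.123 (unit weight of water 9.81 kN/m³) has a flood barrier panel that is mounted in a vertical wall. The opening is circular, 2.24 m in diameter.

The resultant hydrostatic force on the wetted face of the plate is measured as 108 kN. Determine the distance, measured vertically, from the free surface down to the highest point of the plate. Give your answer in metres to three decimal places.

γ = 1.123 × 9.81 = 11.01663 kN/m³.
A = π(1.12)² = 3.94081 m².
From F = γ·h_c·A, the centroid depth is h_c = 108/(11.01663 × 3.94081) = 2.48765 m.
The centroid is at the centre, 1.12 m below the top of the plate, so the highest point sits at h_top = 2.48765 − 1.12 = 1.36765 m below the surface.

d_top ≈ 1.368 m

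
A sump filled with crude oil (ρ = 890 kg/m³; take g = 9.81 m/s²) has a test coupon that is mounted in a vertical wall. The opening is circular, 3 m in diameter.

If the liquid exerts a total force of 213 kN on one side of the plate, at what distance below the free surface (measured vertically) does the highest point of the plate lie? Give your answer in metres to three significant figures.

d_top ≈ 1.95 m

γ = ρg = 890 × 9.81 / 1000 = 8.7309 kN/m³.
A = π(1.5)² = 7.06858 m².
From F = γ·h_c·A, the centroid depth is h_c = 213/(8.7309 × 7.06858) = 3.45135 m.
The centroid is at the centre, 1.5 m below the top of the plate, so the highest point sits at h_top = 3.45135 − 1.5 = 1.95135 m below the surface.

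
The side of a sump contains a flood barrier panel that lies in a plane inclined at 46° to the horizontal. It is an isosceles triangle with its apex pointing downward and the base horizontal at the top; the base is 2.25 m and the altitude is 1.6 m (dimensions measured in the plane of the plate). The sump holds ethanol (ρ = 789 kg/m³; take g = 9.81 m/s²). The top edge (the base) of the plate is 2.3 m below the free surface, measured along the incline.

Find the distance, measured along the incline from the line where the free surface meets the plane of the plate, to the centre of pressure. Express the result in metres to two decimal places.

γ = ρg = 789 × 9.81 / 1000 = 7.74009 kN/m³.
Let θ = 46° be the plate's angle to the horizontal; measure y along the incline from where the plane meets the free surface. Vertical depth h = y·sinθ with sinθ = 0.719340.
With the apex down, the centroid sits h/3 = 1.6/3 = 0.533333 m below the base (the top edge), so y_c = 2.3 + 0.533333 = 2.83333 m and h_c = 2.83333 × 0.719340 = 2.03813 m.
A = ½ × 2.25 × 1.6 = 1.8 m².
Resultant F = γ·h_c·A = 7.74009 × 2.03813 × 1.8 = 28.3956 kN.
I_c = b·h³/36 = 2.25 × 1.6³/36 = 0.256 m⁴.
Centre of pressure: y_p = y_c + I_c/(y_c·A) = 2.83333 + 0.256/(2.83333 × 1.8) = 2.83333 + 0.0501961 = 2.88353 m along the plane.

y_p = 2.88 m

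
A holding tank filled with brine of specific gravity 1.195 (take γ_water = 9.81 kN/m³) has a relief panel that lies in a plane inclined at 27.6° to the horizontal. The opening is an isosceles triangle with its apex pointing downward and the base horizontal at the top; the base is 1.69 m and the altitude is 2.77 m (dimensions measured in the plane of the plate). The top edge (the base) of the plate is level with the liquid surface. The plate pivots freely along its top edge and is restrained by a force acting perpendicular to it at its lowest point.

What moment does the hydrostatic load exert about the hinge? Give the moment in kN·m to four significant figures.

γ = 1.195 × 9.81 = 11.72295 kN/m³.
Let θ = 27.6° be the plate's angle to the horizontal; measure y along the incline from where the plane meets the free surface. Vertical depth h = y·sinθ with sinθ = 0.463296.
With the apex down, the centroid sits h/3 = 2.77/3 = 0.923333 m below the base (the top edge), so y_c = 0.923333 m and h_c = 0.923333 × 0.463296 = 0.427776 m.
A = ½ × 1.69 × 2.77 = 2.34065 m².
Resultant F = γ·h_c·A = 11.72295 × 0.427776 × 2.34065 = 11.7379 kN.
I_c = b·h³/36 = 1.69 × 2.77³/36 = 0.997754 m⁴.
Centre of pressure: y_p = y_c + I_c/(y_c·A) = 0.923333 + 0.997754/(0.923333 × 2.34065) = 0.923333 + 0.461667 = 1.385 m along the plane.
The resultant acts 0.923333 + 0.461667 = 1.385 m (along the plate) below the hinge at the top edge, so the moment about the hinge is M = F × 1.385 = 11.7379 × 1.385 = 16.257 kN·m.

M ≈ 16.26 kN·m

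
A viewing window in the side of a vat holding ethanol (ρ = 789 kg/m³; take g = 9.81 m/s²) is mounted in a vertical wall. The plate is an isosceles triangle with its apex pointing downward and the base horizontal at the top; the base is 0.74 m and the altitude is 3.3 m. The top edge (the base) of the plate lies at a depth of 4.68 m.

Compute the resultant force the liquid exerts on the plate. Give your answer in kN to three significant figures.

F ≈ 54.6 kN

γ = ρg = 789 × 9.81 / 1000 = 7.74009 kN/m³.
With the apex down, the centroid sits h/3 = 3.3/3 = 1.1 m below the base (the top edge), so the centroid depth is h_c = 4.68 + 1.1 = 5.78 m.
A = ½ × 0.74 × 3.3 = 1.221 m².
Resultant F = γ·h_c·A = 7.74009 × 5.78 × 1.221 = 54.6248 kN.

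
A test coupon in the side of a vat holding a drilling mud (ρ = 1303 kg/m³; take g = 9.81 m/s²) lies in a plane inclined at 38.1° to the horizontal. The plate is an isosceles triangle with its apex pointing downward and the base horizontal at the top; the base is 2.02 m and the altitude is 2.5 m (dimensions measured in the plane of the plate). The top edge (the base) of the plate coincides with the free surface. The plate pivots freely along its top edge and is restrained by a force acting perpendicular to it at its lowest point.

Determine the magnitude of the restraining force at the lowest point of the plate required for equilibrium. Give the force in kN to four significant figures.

P ≈ 8.298 kN

γ = ρg = 1303 × 9.81 / 1000 = 12.78243 kN/m³.
Let θ = 38.1° be the plate's angle to the horizontal; measure y along the incline from where the plane meets the free surface. Vertical depth h = y·sinθ with sinθ = 0.617036.
With the apex down, the centroid sits h/3 = 2.5/3 = 0.833333 m below the base (the top edge), so y_c = 0.833333 m and h_c = 0.833333 × 0.617036 = 0.514196 m.
A = ½ × 2.02 × 2.5 = 2.525 m².
Resultant F = γ·h_c·A = 12.78243 × 0.514196 × 2.525 = 16.596 kN.
I_c = b·h³/36 = 2.02 × 2.5³/36 = 0.876736 m⁴.
Centre of pressure: y_p = y_c + I_c/(y_c·A) = 0.833333 + 0.876736/(0.833333 × 2.525) = 0.833333 + 0.416667 = 1.25 m along the plane.
The resultant acts 0.833333 + 0.416667 = 1.25 m (along the plate) below the hinge at the top edge, so the moment about the hinge is M = F × 1.25 = 16.596 × 1.25 = 20.745 kN·m.
A normal force at the bottom, 2.5 m from the hinge, must supply this moment: P = 20.745/2.5 = 8.298 kN.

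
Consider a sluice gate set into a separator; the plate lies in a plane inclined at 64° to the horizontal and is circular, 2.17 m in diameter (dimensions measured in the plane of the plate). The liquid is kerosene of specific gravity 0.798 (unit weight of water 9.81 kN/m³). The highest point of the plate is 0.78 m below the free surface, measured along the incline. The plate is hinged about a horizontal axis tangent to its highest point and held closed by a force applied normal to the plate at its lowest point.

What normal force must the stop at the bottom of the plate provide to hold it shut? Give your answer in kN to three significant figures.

γ = 0.798 × 9.81 = 7.82838 kN/m³.
Let θ = 64° be the plate's angle to the horizontal; measure y along the incline from where the plane meets the free surface. Vertical depth h = y·sinθ with sinθ = 0.898794.
The centroid is at the centre, 1.085 m below the top of the plate, so y_c = 0.78 + 1.085 = 1.865 m and h_c = 1.865 × 0.898794 = 1.67625 m.
A = π(1.085)² = 3.69836 m².
Resultant F = γ·h_c·A = 7.82838 × 1.67625 × 3.69836 = 48.5311 kN.
I_c = πr⁴/4 = π × 1.085⁴/4 = 1.08845 m⁴.
Centre of pressure: y_p = y_c + I_c/(y_c·A) = 1.865 + 1.08845/(1.865 × 3.69836) = 1.865 + 0.157805 = 2.0228 m along the plane.
The resultant acts 1.085 + 0.157805 = 1.2428 m (along the plate) below the hinge at the top edge, so the moment about the hinge is M = F × 1.2428 = 48.5311 × 1.2428 = 60.3145 kN·m.
A normal force at the bottom, 2.17 m from the hinge, must supply this moment: P = 60.3145/2.17 = 27.7947 kN.

P ≈ 27.8 kN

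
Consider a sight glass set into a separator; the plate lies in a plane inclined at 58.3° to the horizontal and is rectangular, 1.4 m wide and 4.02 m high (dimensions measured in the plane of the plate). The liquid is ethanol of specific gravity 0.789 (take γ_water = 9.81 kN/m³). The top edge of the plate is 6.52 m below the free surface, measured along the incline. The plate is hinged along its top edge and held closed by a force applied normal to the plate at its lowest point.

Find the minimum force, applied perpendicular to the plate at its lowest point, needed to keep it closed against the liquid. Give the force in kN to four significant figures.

P ≈ 170.5 kN

γ = 0.789 × 9.81 = 7.74009 kN/m³.
Let θ = 58.3° be the plate's angle to the horizontal; measure y along the incline from where the plane meets the free surface. Vertical depth h = y·sinθ with sinθ = 0.850811.
The centroid lies 4.02/2 = 2.01 m below the top edge, so y_c = 6.52 + 2.01 = 8.53 m and h_c = 8.53 × 0.850811 = 7.25742 m.
A = 1.4 × 4.02 = 5.628 m².
Resultant F = γ·h_c·A = 7.74009 × 7.25742 × 5.628 = 316.142 kN.
I_c = b·h³/12 = 1.4 × 4.02³/12 = 7.57923 m⁴.
Centre of pressure: y_p = y_c + I_c/(y_c·A) = 8.53 + 7.57923/(8.53 × 5.628) = 8.53 + 0.157878 = 8.68788 m along the plane.
The resultant acts 2.01 + 0.157878 = 2.16788 m (along the plate) below the hinge at the top edge, so the moment about the hinge is M = F × 2.16788 = 316.142 × 2.16788 = 685.358 kN·m.
A normal force at the bottom, 4.02 m from the hinge, must supply this moment: P = 685.358/4.02 = 170.487 kN.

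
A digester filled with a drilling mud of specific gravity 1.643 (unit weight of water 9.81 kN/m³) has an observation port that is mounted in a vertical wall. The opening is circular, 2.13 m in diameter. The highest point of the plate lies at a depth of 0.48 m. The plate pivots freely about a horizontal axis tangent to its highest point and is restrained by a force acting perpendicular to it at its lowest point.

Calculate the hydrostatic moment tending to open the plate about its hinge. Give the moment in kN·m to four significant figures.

M ≈ 110.8 kN·m

γ = 1.643 × 9.81 = 16.11783 kN/m³.
The centroid is at the centre, 1.065 m below the top of the plate, so the centroid depth is h_c = 0.48 + 1.065 = 1.545 m.
A = π(1.065)² = 3.56327 m².
Resultant F = γ·h_c·A = 16.11783 × 1.545 × 3.56327 = 88.7327 kN.
I_c = πr⁴/4 = π × 1.065⁴/4 = 1.01039 m⁴.
Centre of pressure: y_p = y_c + I_c/(y_c·A) = 1.545 + 1.01039/(1.545 × 3.56327) = 1.545 + 0.183532 = 1.72853 m along the plane.
The resultant acts 1.065 + 0.183532 = 1.24853 m (along the plate) below the hinge at the top edge, so the moment about the hinge is M = F × 1.24853 = 88.7327 × 1.24853 = 110.785 kN·m.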